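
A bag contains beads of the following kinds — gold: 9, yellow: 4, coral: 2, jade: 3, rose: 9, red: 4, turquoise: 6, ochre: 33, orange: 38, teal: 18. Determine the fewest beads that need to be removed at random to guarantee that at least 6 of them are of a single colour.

Pigeonhole: the 10 colours are the holes; the beads drawn are the pigeons.
To avoid 6 of any one colour, the worst case takes at most 5 of each colour, or every bead of a colour that has fewer than 5.
That gives 5 + 4 + 2 + 3 + 5 + 4 + 5 + 5 + 5 + 5 = 43 beads with no colour reaching 6.
The next bead forces some colour to 6, so 43 + 1 = 44.

44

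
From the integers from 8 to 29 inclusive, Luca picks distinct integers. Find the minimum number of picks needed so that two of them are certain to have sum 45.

16

Two chosen integers sum to 45 exactly when both halves of some pair {x, 45−x} with 16 ≤ x ≤ 45−x ≤ 29 are chosen — 7 such pairs.
The remaining 8 elements (those with no distinct partner in range) can never complete a 45-sum, so the worst case takes all of them and one from each pair: 8 + 7 = 15.
By the pigeonhole principle, the 16th integer has to be the second member of some pair, so 15 + 1 = 16.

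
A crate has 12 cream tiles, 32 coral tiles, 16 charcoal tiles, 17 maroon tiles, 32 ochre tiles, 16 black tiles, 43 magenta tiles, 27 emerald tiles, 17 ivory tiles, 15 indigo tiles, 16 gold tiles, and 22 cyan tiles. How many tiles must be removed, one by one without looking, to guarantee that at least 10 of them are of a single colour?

109

An adversary could hand out at most 9 tiles per colour: 9 + 9 + 9 + 9 + 9 + 9 + 9 + 9 + 9 + 9 + 9 + 9 = 108 tiles and still no colour has 10.
One more tile lands in a colour already at 9, so 109 draws are enough and 108 are not.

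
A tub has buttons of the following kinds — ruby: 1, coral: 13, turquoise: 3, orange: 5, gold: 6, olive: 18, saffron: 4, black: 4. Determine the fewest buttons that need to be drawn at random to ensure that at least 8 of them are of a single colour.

An adversary could hand out at most 7 buttons per colour (6 colours run out sooner): 1 + 7 + 3 + 5 + 6 + 7 + 4 + 4 = 37 buttons and still no colour has 8.
By the pigeonhole principle, one more button lands in a colour already at 7, so 38 draws are enough and 37 are not.

38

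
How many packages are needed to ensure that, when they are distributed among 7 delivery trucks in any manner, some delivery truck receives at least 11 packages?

71

With 70 packages one could put exactly 10 in each of the 7 delivery trucks, and no delivery truck would reach 11.
By pigeonhole, one more package must land in a delivery truck that already has 10, giving it 11.
So 7 × 10 + 1 = 71 packages are required.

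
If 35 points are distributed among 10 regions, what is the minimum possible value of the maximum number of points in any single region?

4

By the pigeonhole principle, the 10 regions are the holes and the 35 points are the pigeons.
If every region held at most 3 points, the total would be at most 10 × 3 = 30, which is less than 35.
So some region holds at least ⌈35/10⌉ = 4 points.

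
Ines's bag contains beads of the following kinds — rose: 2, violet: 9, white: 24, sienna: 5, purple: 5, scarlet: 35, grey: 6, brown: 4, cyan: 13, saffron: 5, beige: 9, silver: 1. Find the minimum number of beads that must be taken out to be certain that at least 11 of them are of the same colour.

Put each drawn bead into a box by colour. The largest draw with every box below 11 takes min(count, 10) from each colour; colours with fewer than 10 contribute all they have.
Σ min(cᵢ, 10) = 2 + 9 + 10 + 5 + 5 + 10 + 6 + 4 + 10 + 5 + 9 + 1 = 76.
Draw number 76 + 1 = 77 must push one box to 11.

77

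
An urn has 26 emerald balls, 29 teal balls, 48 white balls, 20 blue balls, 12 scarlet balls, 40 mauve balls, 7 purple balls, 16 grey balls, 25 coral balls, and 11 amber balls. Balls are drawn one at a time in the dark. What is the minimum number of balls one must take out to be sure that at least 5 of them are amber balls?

In the worst case for collecting amber balls, every non-amber ball comes out first.
There are 26 + 29 + 48 + 20 + 12 + 40 + 7 + 16 + 25 = 223 non-amber balls altogether.
After those, each further ball must be amber, so 223 + 5 = 228 draws guarantee 5 amber balls.

228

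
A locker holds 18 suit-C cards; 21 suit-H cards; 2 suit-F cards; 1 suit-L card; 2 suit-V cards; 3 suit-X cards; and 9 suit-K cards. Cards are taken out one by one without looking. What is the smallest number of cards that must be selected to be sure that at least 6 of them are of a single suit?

24

By pigeonhole, put each drawn card into a box by suit. The largest draw with every box below 6 takes min(count, 5) from each suit; suits with fewer than 5 contribute all they have.
Σ min(cᵢ, 5) = 5 + 5 + 2 + 1 + 2 + 3 + 5 = 23.
Draw number 23 + 1 = 24 must push one box to 6.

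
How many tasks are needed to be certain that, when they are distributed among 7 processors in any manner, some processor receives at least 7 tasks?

43

With 42 tasks one could put exactly 6 in each of the 7 processors, and no processor would reach 7.
One more task must land in a processor that already has 6, giving it 7.
So 7 × 6 + 1 = 43 tasks are required.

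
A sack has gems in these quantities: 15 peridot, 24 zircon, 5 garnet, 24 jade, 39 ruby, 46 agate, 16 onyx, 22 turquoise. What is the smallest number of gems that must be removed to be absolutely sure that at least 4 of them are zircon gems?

In the worst case for collecting zircon gems, every non-zircon gem comes out first.
There are 15 + 5 + 24 + 39 + 46 + 16 + 22 = 167 non-zircon gems altogether.
After those, each further gem must be zircon, so 167 + 4 = 171 draws guarantee 4 zircon gems.

171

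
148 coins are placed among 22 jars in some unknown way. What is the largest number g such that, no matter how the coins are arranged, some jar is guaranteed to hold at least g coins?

7

The 22 jars are the holes and the 148 coins are the pigeons.
If every jar held at most 6 coins, the total would be at most 22 × 6 = 132, which is less than 148.
So some jar holds at least ⌈148/22⌉ = 7 coins.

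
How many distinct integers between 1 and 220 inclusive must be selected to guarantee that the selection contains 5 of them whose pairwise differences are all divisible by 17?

69

Integers whose pairwise differences are multiples of 17 are exactly those sharing a remainder mod 17. Pigeonhole: the 17 residue classes mod 17 are the pigeonholes.
With 68 integers one could put 4 in each residue class and have no class reach 5.
The 69th integer pushes some class to 5, so 17·4 + 1 = 69.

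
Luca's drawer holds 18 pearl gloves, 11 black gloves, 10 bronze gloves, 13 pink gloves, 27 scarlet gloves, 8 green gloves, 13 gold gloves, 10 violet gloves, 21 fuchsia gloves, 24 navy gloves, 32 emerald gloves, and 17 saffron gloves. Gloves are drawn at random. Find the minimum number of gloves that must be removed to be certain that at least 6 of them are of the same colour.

The 12 colours are the holes; the gloves drawn are the pigeons.
To avoid 6 of any one colour, the worst case takes at most 5 of each colour.
That gives 5 + 5 + 5 + 5 + 5 + 5 + 5 + 5 + 5 + 5 + 5 + 5 = 60 gloves with no colour reaching 6.
The next glove forces some colour to 6, so 60 + 1 = 61.

61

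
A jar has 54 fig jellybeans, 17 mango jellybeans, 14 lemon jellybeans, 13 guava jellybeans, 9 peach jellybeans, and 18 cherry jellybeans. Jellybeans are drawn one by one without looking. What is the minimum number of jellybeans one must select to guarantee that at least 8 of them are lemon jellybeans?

In the worst case for collecting lemon jellybeans, every non-lemon jellybean comes out first.
There are 54 + 17 + 13 + 9 + 18 = 111 non-lemon jellybeans altogether.
After those, each further jellybean must be lemon, so 111 + 8 = 119 draws guarantee 8 lemon jellybeans.

119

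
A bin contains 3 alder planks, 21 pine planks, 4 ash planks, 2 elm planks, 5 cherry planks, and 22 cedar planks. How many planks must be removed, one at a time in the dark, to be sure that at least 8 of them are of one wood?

An adversary could hand out at most 7 planks per wood (4 woods run out sooner): 3 + 7 + 4 + 2 + 5 + 7 = 28 planks and still no wood has 8.
One more plank lands in a wood already at 7, so 29 draws are enough and 28 are not.

29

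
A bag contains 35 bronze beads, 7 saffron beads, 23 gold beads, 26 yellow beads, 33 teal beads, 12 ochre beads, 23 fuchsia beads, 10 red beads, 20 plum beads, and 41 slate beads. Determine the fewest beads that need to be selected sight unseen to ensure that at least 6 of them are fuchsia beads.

213

In the worst case for collecting fuchsia beads, every non-fuchsia bead comes out first.
There are 35 + 7 + 23 + 26 + 33 + 12 + 10 + 20 + 41 = 207 non-fuchsia beads altogether.
After those, each further bead must be fuchsia, so 207 + 6 = 213 draws guarantee 6 fuchsia beads.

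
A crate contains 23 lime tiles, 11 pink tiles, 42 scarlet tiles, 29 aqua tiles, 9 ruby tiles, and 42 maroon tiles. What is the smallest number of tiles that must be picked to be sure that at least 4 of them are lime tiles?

137

In the worst case for collecting lime tiles, every non-lime tile comes out first.
There are 11 + 42 + 29 + 9 + 42 = 133 non-lime tiles altogether.
After those, each further tile must be lime, so 133 + 4 = 137 draws guarantee 4 lime tiles.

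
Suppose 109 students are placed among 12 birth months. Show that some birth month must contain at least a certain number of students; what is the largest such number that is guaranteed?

By pigeonhole, the 12 birth months are the holes and the 109 students are the pigeons.
If every birth month held at most 9 students, the total would be at most 12 × 9 = 108, which is less than 109.
So some birth month holds at least ⌈109/12⌉ = 10 students.

10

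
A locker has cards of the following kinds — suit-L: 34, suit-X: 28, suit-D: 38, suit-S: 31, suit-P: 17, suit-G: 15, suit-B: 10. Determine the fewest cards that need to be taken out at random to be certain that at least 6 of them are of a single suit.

By the pigeonhole principle, put each drawn card into a box by suit. The largest draw with every box below 6 takes min(count, 5) from each suit.
Σ min(cᵢ, 5) = 5 + 5 + 5 + 5 + 5 + 5 + 5 = 35.
Draw number 35 + 1 = 36 must push one box to 6.

36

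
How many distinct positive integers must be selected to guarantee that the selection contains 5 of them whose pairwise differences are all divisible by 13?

53

Integers whose pairwise differences are multiples of 13 are exactly those sharing a remainder mod 13. Pigeonhole: the 13 residue classes mod 13 are the pigeonholes.
With 52 integers one could put 4 in each residue class and have no class reach 5.
The 53rd integer pushes some class to 5, so 13·4 + 1 = 53.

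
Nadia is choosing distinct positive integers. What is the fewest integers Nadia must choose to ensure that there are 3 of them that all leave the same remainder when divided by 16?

By pigeonhole, the 16 residue classes mod 16 are the pigeonholes.
With 32 integers one could put 2 in each residue class and have no class reach 3.
The 33rd integer pushes some class to 3, so 16·2 + 1 = 33.

33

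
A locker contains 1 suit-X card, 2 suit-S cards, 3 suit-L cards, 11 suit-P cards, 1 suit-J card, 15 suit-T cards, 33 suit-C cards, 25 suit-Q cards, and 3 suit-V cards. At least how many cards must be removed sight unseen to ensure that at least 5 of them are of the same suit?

27

The 9 suits are the holes; the cards drawn are the pigeons.
To avoid 5 of any one suit, the worst case takes at most 4 of each suit, or every card of a suit that has fewer than 4.
That gives 1 + 2 + 3 + 4 + 1 + 4 + 4 + 4 + 3 = 26 cards with no suit reaching 5.
The next card forces some suit to 5, so 26 + 1 = 27.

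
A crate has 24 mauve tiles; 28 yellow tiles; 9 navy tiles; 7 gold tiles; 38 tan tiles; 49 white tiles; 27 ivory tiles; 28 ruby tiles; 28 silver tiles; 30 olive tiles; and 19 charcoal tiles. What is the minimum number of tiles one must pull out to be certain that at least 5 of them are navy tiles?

283

In the worst case for collecting navy tiles, every non-navy tile comes out first.
There are 24 + 28 + 7 + 38 + 49 + 27 + 28 + 28 + 30 + 19 = 278 non-navy tiles altogether.
After those, each further tile must be navy, so 278 + 5 = 283 draws guarantee 5 navy tiles.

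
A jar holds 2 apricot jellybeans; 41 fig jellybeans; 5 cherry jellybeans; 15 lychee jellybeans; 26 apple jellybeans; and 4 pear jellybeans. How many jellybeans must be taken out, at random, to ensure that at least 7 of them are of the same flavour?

The 6 flavours are the holes; the jellybeans drawn are the pigeons.
To avoid 7 of any one flavour, the worst case takes at most 6 of each flavour, or every jellybean of a flavour that has fewer than 6.
That gives 2 + 6 + 5 + 6 + 6 + 4 = 29 jellybeans with no flavour reaching 7.
The next jellybean forces some flavour to 7, so 29 + 1 = 30.

30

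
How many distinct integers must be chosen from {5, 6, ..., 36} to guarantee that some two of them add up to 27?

Two chosen integers sum to 27 exactly when both halves of some pair {x, 27−x} with 5 ≤ x ≤ 27−x ≤ 22 are chosen — 9 such pairs.
The remaining 14 elements (those with no distinct partner in range) can never complete a 27-sum, so the worst case takes all of them and one from each pair: 14 + 9 = 23.
By the pigeonhole principle, the 24th integer has to be the second member of some pair, so 23 + 1 = 24.

24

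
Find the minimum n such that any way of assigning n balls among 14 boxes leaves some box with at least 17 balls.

225

With 224 balls one could put exactly 16 in each of the 14 boxes, and no box would reach 17.
Pigeonhole: one more ball must land in a box that already has 16, giving it 17.
So 14 × 16 + 1 = 225 balls are required.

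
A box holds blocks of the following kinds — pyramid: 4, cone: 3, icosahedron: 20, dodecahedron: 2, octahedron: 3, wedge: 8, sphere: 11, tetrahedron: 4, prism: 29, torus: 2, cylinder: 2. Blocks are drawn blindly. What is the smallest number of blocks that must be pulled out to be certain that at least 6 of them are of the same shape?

41

Put each drawn block into a box by shape. The largest draw with every box below 6 takes min(count, 5) from each shape; shapes with fewer than 5 contribute all they have.
Σ min(cᵢ, 5) = 4 + 3 + 5 + 2 + 3 + 5 + 5 + 4 + 5 + 2 + 2 = 40.
Draw number 40 + 1 = 41 must push one box to 6.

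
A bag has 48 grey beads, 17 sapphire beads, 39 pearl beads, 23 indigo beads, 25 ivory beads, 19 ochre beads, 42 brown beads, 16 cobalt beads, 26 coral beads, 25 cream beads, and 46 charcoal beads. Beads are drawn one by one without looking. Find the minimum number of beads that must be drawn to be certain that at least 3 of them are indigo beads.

In the worst case for collecting indigo beads, every non-indigo bead comes out first.
There are 48 + 17 + 39 + 25 + 19 + 42 + 16 + 26 + 25 + 46 = 303 non-indigo beads altogether.
After those, each further bead must be indigo, so 303 + 3 = 306 draws guarantee 3 indigo beads.

306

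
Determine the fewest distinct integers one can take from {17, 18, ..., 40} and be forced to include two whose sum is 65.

17

Group the elements by complementary pair {x, 65−x}: {25,40}, {26,39}, {27,38}, …, giving 8 two-element pairs and 8 integers whose partner 65−x falls outside [17,40].
By pigeonhole, treating each of those 16 groups as a pigeonhole, one can pick one integer per group — 16 integers — with no two summing to 65.
The 17th integer lands in an occupied pair, forcing a sum of 65.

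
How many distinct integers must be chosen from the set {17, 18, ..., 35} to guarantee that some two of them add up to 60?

15

Two chosen integers sum to 60 exactly when both halves of some pair {x, 60−x} with 25 ≤ x ≤ 60−x ≤ 35 are chosen — 5 such pairs.
The remaining 9 elements (those with no distinct partner in range) can never complete a 60-sum, so the worst case takes all of them and one from each pair: 9 + 5 = 14.
Pigeonhole: the 15th integer has to be the second member of some pair, so 14 + 1 = 15.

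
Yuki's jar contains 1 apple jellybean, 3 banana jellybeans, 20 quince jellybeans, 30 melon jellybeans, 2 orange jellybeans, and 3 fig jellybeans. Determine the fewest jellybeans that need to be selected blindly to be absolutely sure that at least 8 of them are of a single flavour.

24

An adversary could hand out at most 7 jellybeans per flavour (4 flavours run out sooner): 1 + 3 + 7 + 7 + 2 + 3 = 23 jellybeans and still no flavour has 8.
One more jellybean lands in a flavour already at 7, so 24 draws are enough and 23 are not.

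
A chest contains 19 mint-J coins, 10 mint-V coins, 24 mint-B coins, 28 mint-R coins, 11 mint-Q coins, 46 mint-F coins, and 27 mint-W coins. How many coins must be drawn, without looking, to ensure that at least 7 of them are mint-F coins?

126

In the worst case for collecting mint-F coins, every non-mint-F coin comes out first.
There are 19 + 10 + 24 + 28 + 11 + 27 = 119 non-mint-F coins altogether.
After those, each further coin must be mint-F, so 119 + 7 = 126 draws guarantee 7 mint-F coins.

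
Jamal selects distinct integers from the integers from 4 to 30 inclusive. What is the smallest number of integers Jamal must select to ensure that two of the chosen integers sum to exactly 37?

16

Group the elements by complementary pair {x, 37−x}: {7,30}, {8,29}, {9,28}, …, giving 12 two-element pairs and 3 integers whose partner 37−x falls outside [4,30].
Pigeonhole: treating each of those 15 groups as a pigeonhole, one can pick one integer per group — 15 integers — with no two summing to 37.
The 16th integer lands in an occupied pair, forcing a sum of 37.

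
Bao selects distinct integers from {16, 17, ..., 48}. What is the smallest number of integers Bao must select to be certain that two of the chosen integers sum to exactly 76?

24

Two chosen integers sum to 76 exactly when both halves of some pair {x, 76−x} with 28 ≤ x ≤ 76−x ≤ 48 are chosen — 10 such pairs.
The remaining 13 elements (those with no distinct partner in range) can never complete a 76-sum, so the worst case takes all of them and one from each pair: 13 + 10 = 23.
Pigeonhole: the 24th integer has to be the second member of some pair, so 23 + 1 = 24.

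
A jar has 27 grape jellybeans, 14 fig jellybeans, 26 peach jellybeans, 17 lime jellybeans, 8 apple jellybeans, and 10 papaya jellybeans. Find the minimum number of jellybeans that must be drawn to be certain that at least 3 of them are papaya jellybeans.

In the worst case for collecting papaya jellybeans, every non-papaya jellybean comes out first.
There are 27 + 14 + 26 + 17 + 8 = 92 non-papaya jellybeans altogether.
After those, each further jellybean must be papaya, so 92 + 3 = 95 draws guarantee 3 papaya jellybeans.

95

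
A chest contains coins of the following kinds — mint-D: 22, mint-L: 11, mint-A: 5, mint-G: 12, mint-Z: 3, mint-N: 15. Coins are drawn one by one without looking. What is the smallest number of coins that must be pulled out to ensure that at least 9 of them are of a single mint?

Pigeonhole: put each drawn coin into a box by mint. The largest draw with every box below 9 takes min(count, 8) from each mint; mints with fewer than 8 contribute all they have.
Σ min(cᵢ, 8) = 8 + 8 + 5 + 8 + 3 + 8 = 40.
Draw number 40 + 1 = 41 must push one box to 9.

41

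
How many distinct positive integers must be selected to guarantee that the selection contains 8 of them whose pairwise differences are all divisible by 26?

Integers whose pairwise differences are multiples of 26 are exactly those sharing a remainder mod 26. By the pigeonhole principle, the 26 residue classes mod 26 are the pigeonholes.
With 182 integers one could put 7 in each residue class and have no class reach 8.
The 183rd integer pushes some class to 8, so 26·7 + 1 = 183.

183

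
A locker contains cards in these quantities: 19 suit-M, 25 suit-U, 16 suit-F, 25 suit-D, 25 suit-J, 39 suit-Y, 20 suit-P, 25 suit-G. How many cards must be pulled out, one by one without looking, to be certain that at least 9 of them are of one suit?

By the pigeonhole principle, put each drawn card into a box by suit. The largest draw with every box below 9 takes min(count, 8) from each suit.
Σ min(cᵢ, 8) = 8 + 8 + 8 + 8 + 8 + 8 + 8 + 8 = 64.
Draw number 64 + 1 = 65 must push one box to 9.

65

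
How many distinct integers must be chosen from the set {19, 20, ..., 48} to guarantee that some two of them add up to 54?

Group the elements by complementary pair {x, 54−x}: {19,35}, {20,34}, {21,33}, …, giving 8 two-element pairs, the single value 27 (it cannot pair with itself since the integers are distinct), and 13 integers whose partner 54−x falls outside [19,48].
Treating each of those 22 groups as a pigeonhole, one can pick one integer per group — 22 integers — with no two summing to 54.
The 23rd integer lands in an occupied pair, forcing a sum of 54.

23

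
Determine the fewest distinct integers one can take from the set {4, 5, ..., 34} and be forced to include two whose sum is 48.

Group the elements by complementary pair {x, 48−x}: {14,34}, {15,33}, {16,32}, …, giving 10 two-element pairs, the single value 24 (it cannot pair with itself since the integers are distinct), and 10 integers whose partner 48−x falls outside [4,34].
By the pigeonhole principle, treating each of those 21 groups as a pigeonhole, one can pick one integer per group — 21 integers — with no two summing to 48.
The 22nd integer lands in an occupied pair, forcing a sum of 48.

22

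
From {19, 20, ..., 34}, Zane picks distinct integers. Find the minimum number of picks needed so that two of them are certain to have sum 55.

10

Group the elements by complementary pair {x, 55−x}: {21,34}, {22,33}, {23,32}, …, giving 7 two-element pairs and 2 integers whose partner 55−x falls outside [19,34].
Treating each of those 9 groups as a pigeonhole, one can pick one integer per group — 9 integers — with no two summing to 55.
The 10th integer lands in an occupied pair, forcing a sum of 55.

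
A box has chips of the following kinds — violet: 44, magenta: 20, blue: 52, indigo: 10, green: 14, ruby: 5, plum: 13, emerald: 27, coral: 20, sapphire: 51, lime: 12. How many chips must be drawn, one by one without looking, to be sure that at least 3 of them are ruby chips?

In the worst case for collecting ruby chips, every non-ruby chip comes out first.
There are 44 + 20 + 52 + 10 + 14 + 13 + 27 + 20 + 51 + 12 = 263 non-ruby chips altogether.
After those, each further chip must be ruby, so 263 + 3 = 266 draws guarantee 3 ruby chips.

266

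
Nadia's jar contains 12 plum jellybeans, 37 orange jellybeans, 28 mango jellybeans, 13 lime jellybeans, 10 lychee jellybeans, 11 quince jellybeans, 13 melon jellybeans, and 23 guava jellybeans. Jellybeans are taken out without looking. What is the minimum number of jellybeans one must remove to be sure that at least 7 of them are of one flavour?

The 8 flavours are the holes; the jellybeans drawn are the pigeons.
To avoid 7 of any one flavour, the worst case takes at most 6 of each flavour.
That gives 6 + 6 + 6 + 6 + 6 + 6 + 6 + 6 = 48 jellybeans with no flavour reaching 7.
The next jellybean forces some flavour to 7, so 48 + 1 = 49.

49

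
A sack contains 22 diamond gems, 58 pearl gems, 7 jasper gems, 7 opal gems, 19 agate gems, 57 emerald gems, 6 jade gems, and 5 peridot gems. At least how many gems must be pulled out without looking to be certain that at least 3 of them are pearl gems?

126

In the worst case for collecting pearl gems, every non-pearl gem comes out first.
There are 22 + 7 + 7 + 19 + 57 + 6 + 5 = 123 non-pearl gems altogether.
After those, each further gem must be pearl, so 123 + 3 = 126 draws guarantee 3 pearl gems.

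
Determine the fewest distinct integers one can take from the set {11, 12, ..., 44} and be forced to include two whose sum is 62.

Group the elements by complementary pair {x, 62−x}: {18,44}, {19,43}, {20,42}, …, giving 13 two-element pairs, the single value 31 (it cannot pair with itself since the integers are distinct), and 7 integers whose partner 62−x falls outside [11,44].
By the pigeonhole principle, treating each of those 21 groups as a pigeonhole, one can pick one integer per group — 21 integers — with no two summing to 62.
The 22nd integer lands in an occupied pair, forcing a sum of 62.

22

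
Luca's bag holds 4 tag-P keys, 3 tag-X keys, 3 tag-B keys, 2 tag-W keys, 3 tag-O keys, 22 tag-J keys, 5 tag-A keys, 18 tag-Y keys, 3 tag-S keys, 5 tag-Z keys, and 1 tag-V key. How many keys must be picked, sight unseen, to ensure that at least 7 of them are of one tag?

An adversary could hand out at most 6 keys per tag (9 tags run out sooner): 4 + 3 + 3 + 2 + 3 + 6 + 5 + 6 + 3 + 5 + 1 = 41 keys and still no tag has 7.
One more key lands in a tag already at 6, so 42 draws are enough and 41 are not.

42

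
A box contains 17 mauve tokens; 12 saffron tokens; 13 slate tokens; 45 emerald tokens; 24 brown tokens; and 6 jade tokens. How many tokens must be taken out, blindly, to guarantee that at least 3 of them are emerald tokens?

75

In the worst case for collecting emerald tokens, every non-emerald token comes out first.
There are 17 + 12 + 13 + 24 + 6 = 72 non-emerald tokens altogether.
After those, each further token must be emerald, so 72 + 3 = 75 draws guarantee 3 emerald tokens.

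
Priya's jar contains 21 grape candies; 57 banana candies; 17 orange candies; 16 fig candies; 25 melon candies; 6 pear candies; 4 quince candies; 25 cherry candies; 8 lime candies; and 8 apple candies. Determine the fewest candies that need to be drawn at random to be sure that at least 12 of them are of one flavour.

By pigeonhole, the 10 flavours are the holes; the candies drawn are the pigeons.
To avoid 12 of any one flavour, the worst case takes at most 11 of each flavour, or every candy of a flavour that has fewer than 11.
That gives 11 + 11 + 11 + 11 + 11 + 6 + 4 + 11 + 8 + 8 = 92 candies with no flavour reaching 12.
The next candy forces some flavour to 12, so 92 + 1 = 93.

93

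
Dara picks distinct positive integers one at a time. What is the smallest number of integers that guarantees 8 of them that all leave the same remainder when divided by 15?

106

By pigeonhole, the 15 residue classes mod 15 are the pigeonholes.
With 105 integers one could put 7 in each residue class and have no class reach 8.
The 106th integer pushes some class to 8, so 15·7 + 1 = 106.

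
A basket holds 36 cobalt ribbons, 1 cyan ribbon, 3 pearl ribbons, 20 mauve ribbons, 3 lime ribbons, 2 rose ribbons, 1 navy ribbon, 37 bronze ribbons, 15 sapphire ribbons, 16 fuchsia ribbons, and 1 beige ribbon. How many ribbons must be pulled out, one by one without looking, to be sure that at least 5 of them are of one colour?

By the pigeonhole principle, the 11 colours are the holes; the ribbons drawn are the pigeons.
To avoid 5 of any one colour, the worst case takes at most 4 of each colour, or every ribbon of a colour that has fewer than 4.
That gives 4 + 1 + 3 + 4 + 3 + 2 + 1 + 4 + 4 + 4 + 1 = 31 ribbons with no colour reaching 5.
The next ribbon forces some colour to 5, so 31 + 1 = 32.

32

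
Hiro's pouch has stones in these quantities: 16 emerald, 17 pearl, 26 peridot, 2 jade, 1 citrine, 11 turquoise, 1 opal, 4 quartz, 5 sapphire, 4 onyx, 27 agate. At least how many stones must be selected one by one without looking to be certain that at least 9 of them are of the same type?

By the pigeonhole principle, the 11 types are the holes; the stones drawn are the pigeons.
To avoid 9 of any one type, the worst case takes at most 8 of each type, or every stone of a type that has fewer than 8.
That gives 8 + 8 + 8 + 2 + 1 + 8 + 1 + 4 + 5 + 4 + 8 = 57 stones with no type reaching 9.
The next stone forces some type to 9, so 57 + 1 = 58.

58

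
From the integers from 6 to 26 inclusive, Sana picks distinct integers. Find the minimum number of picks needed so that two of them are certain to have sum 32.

Two chosen integers sum to 32 exactly when both halves of some pair {x, 32−x} with 6 ≤ x ≤ 32−x ≤ 26 are chosen — 10 such pairs.
The remaining 1 element (those with no distinct partner in range) can never complete a 32-sum, so the worst case takes all of them and one from each pair: 1 + 10 = 11.
The 12th integer has to be the second member of some pair, so 11 + 1 = 12.

12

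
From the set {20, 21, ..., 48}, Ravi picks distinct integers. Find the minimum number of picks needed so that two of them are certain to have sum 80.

22

A set avoiding the sum 80 can contain at most one of each pair {x, 80−x}, plus the 13 elements whose complement lies outside the range or equal to its own complement.
The integers 20, …, 40 (21 of them) are such a set: any two sum to at least 20+21 = 41 and at most 39+40 = 79 < 80.
By the pigeonhole principle, any 22nd integer completes one of the 8 pairs, so 22 choices force a sum of 80.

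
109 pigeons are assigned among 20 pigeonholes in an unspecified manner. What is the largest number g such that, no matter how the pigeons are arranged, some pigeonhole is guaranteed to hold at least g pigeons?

6

By the pigeonhole principle, the 20 pigeonholes are the holes and the 109 pigeons are the pigeons.
If every pigeonhole held at most 5 pigeons, the total would be at most 20 × 5 = 100, which is less than 109.
So some pigeonhole holds at least ⌈109/20⌉ = 6 pigeons.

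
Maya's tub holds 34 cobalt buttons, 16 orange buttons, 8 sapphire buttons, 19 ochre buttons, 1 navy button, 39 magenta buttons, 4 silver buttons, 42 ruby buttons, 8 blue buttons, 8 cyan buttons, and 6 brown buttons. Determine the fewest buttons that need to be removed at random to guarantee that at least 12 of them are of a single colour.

91

The 11 colours are the holes; the buttons drawn are the pigeons.
To avoid 12 of any one colour, the worst case takes at most 11 of each colour, or every button of a colour that has fewer than 11.
That gives 11 + 11 + 8 + 11 + 1 + 11 + 4 + 11 + 8 + 8 + 6 = 90 buttons with no colour reaching 12.
The next button forces some colour to 12, so 90 + 1 = 91.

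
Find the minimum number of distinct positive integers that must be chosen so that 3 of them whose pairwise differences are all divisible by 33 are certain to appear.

Integers whose pairwise differences are multiples of 33 are exactly those sharing a remainder mod 33. Pigeonhole: the 33 residue classes mod 33 are the pigeonholes.
With 66 integers one could put 2 in each residue class and have no class reach 3.
The 67th integer pushes some class to 3, so 33·2 + 1 = 67.

67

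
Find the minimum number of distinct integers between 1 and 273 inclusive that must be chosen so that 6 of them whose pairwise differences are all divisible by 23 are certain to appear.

Integers whose pairwise differences are multiples of 23 are exactly those sharing a remainder mod 23. The 23 residue classes mod 23 are the pigeonholes.
With 115 integers one could put 5 in each residue class and have no class reach 6.
The 116th integer pushes some class to 6, so 23·5 + 1 = 116.

116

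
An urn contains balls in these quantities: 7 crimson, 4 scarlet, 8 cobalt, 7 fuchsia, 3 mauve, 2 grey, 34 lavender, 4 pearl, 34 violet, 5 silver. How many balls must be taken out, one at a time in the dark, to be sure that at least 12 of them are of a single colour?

63

Put each drawn ball into a box by colour. The largest draw with every box below 12 takes min(count, 11) from each colour; colours with fewer than 11 contribute all they have.
Σ min(cᵢ, 11) = 7 + 4 + 8 + 7 + 3 + 2 + 11 + 4 + 11 + 5 = 62.
Draw number 62 + 1 = 63 must push one box to 12.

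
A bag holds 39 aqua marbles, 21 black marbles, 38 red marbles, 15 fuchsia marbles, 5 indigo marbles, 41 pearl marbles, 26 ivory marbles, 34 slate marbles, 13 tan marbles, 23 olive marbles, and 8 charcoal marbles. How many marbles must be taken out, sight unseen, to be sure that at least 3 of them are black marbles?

245

In the worst case for collecting black marbles, every non-black marble comes out first.
There are 39 + 38 + 15 + 5 + 41 + 26 + 34 + 13 + 23 + 8 = 242 non-black marbles altogether.
After those, each further marble must be black, so 242 + 3 = 245 draws guarantee 3 black marbles.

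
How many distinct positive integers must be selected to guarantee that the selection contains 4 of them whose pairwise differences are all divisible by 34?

Integers whose pairwise differences are multiples of 34 are exactly those sharing a remainder mod 34. The 34 residue classes mod 34 are the pigeonholes.
With 102 integers one could put 3 in each residue class and have no class reach 4.
The 103rd integer pushes some class to 4, so 34·3 + 1 = 103.

103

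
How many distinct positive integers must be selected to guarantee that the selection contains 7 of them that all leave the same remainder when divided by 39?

235

The 39 residue classes mod 39 are the pigeonholes.
With 234 integers one could put 6 in each residue class and have no class reach 7.
The 235th integer pushes some class to 7, so 39·6 + 1 = 235.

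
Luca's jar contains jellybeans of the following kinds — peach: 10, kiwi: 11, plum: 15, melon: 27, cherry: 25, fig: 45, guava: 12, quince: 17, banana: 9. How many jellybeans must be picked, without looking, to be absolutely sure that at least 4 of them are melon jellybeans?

148

In the worst case for collecting melon jellybeans, every non-melon jellybean comes out first.
There are 10 + 11 + 15 + 25 + 45 + 12 + 17 + 9 = 144 non-melon jellybeans altogether.
After those, each further jellybean must be melon, so 144 + 4 = 148 draws guarantee 4 melon jellybeans.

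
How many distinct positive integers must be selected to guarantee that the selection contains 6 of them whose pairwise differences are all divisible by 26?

131

Integers whose pairwise differences are multiples of 26 are exactly those sharing a remainder mod 26. Pigeonhole: the 26 residue classes mod 26 are the pigeonholes.
With 130 integers one could put 5 in each residue class and have no class reach 6.
The 131st integer pushes some class to 6, so 26·5 + 1 = 131.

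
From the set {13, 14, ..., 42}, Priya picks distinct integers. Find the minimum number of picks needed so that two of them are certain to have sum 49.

19

Two chosen integers sum to 49 exactly when both halves of some pair {x, 49−x} with 13 ≤ x ≤ 49−x ≤ 36 are chosen — 12 such pairs.
The remaining 6 elements (those with no distinct partner in range) can never complete a 49-sum, so the worst case takes all of them and one from each pair: 6 + 12 = 18.
By pigeonhole, the 19th integer has to be the second member of some pair, so 18 + 1 = 19.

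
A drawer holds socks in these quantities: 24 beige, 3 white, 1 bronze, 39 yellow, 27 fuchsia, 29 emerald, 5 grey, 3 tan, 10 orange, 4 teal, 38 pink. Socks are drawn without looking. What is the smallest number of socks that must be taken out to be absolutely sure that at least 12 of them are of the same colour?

82

Pigeonhole: put each drawn sock into a box by colour. The largest draw with every box below 12 takes min(count, 11) from each colour; colours with fewer than 11 contribute all they have.
Σ min(cᵢ, 11) = 11 + 3 + 1 + 11 + 11 + 11 + 5 + 3 + 10 + 4 + 11 = 81.
Draw number 81 + 1 = 82 must push one box to 12.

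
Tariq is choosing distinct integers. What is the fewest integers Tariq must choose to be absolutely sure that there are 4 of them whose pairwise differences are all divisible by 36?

109

Integers whose pairwise differences are multiples of 36 are exactly those sharing a remainder mod 36. The 36 residue classes mod 36 are the pigeonholes.
With 108 integers one could put 3 in each residue class and have no class reach 4.
The 109th integer pushes some class to 4, so 36·3 + 1 = 109.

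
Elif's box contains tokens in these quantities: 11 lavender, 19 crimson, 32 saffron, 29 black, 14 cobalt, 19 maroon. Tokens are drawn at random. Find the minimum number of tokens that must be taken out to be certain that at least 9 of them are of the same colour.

Put each drawn token into a box by colour. The largest draw with every box below 9 takes min(count, 8) from each colour.
Σ min(cᵢ, 8) = 8 + 8 + 8 + 8 + 8 + 8 = 48.
Draw number 48 + 1 = 49 must push one box to 9.

49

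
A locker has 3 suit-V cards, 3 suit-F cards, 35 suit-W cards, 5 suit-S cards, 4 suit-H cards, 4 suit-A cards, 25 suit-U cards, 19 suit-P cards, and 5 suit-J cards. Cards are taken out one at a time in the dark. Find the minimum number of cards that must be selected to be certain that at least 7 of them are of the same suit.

43

An adversary could hand out at most 6 cards per suit (6 suits run out sooner): 3 + 3 + 6 + 5 + 4 + 4 + 6 + 6 + 5 = 42 cards and still no suit has 7.
Pigeonhole: one more card lands in a suit already at 6, so 43 draws are enough and 42 are not.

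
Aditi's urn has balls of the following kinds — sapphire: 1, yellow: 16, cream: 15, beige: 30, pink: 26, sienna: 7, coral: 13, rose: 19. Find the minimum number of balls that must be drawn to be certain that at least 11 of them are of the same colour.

69

By pigeonhole, put each drawn ball into a box by colour. The largest draw with every box below 11 takes min(count, 10) from each colour; colours with fewer than 10 contribute all they have.
Σ min(cᵢ, 10) = 1 + 10 + 10 + 10 + 10 + 7 + 10 + 10 = 68.
Draw number 68 + 1 = 69 must push one box to 11.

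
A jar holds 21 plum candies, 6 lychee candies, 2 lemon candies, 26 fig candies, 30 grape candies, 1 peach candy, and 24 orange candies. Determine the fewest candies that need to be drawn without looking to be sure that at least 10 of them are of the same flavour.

46

By the pigeonhole principle, the 7 flavours are the holes; the candies drawn are the pigeons.
To avoid 10 of any one flavour, the worst case takes at most 9 of each flavour, or every candy of a flavour that has fewer than 9.
That gives 9 + 6 + 2 + 9 + 9 + 1 + 9 = 45 candies with no flavour reaching 10.
The next candy forces some flavour to 10, so 45 + 1 = 46.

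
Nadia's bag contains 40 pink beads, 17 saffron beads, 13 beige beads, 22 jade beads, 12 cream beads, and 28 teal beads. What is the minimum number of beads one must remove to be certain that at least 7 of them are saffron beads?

In the worst case for collecting saffron beads, every non-saffron bead comes out first.
There are 40 + 13 + 22 + 12 + 28 = 115 non-saffron beads altogether.
After those, each further bead must be saffron, so 115 + 7 = 122 draws guarantee 7 saffron beads.

122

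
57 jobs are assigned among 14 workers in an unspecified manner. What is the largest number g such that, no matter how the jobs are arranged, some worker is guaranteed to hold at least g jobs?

Pigeonhole: the 14 workers are the holes and the 57 jobs are the pigeons.
If every worker held at most 4 jobs, the total would be at most 14 × 4 = 56, which is less than 57.
So some worker holds at least ⌈57/14⌉ = 5 jobs.

5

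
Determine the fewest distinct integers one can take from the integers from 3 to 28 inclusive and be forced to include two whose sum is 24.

A set avoiding the sum 24 can contain at most one of each pair {x, 24−x}, plus the 8 elements whose complement lies outside the range or equal to its own complement.
The integers 12, …, 28 (17 of them) are such a set: any two sum to at least 12+13 = 25 > 24.
By pigeonhole, any 18th integer completes one of the 9 pairs, so 18 choices force a sum of 24.

18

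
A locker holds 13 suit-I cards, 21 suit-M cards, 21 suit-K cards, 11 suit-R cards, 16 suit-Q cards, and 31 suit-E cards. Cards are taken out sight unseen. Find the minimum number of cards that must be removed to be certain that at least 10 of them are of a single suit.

55

Put each drawn card into a box by suit. The largest draw with every box below 10 takes min(count, 9) from each suit.
Σ min(cᵢ, 9) = 9 + 9 + 9 + 9 + 9 + 9 = 54.
Draw number 54 + 1 = 55 must push one box to 10.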